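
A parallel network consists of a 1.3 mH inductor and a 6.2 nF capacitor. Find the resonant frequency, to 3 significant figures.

ω₀ = 1/√(LC) = 1/√(0.0013 × 6.2e-09) = 352200 rad/s
f₀ = ω₀/(2π) = 56.1 kHz

56.1 kHz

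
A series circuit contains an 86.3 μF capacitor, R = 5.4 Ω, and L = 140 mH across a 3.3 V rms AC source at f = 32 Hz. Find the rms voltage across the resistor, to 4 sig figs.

0.5945 V

ω = 2πf = 201.1 rad/s
X_L = ωL = 28.15 Ω
X_C = 1/(ωC) = 57.63 Ω
Net reactance X = X_L − X_C = -29.48 Ω
Z = 5.400 − j29.48 Ω
|Z| = √(5.400² + 29.48²) = 29.97 Ω
I = V/|Z| = 110.1 mA
V_R = I·|Z_R| = 0.1101 × 5.400 = 0.5945 V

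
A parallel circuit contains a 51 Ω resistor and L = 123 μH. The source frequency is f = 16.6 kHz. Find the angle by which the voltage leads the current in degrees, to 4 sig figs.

ω = 2πf = 104300 rad/s
X_L = ωL = 12.83 Ω
Parallel: admittances add. Y = 1/R + 1/(jωL)
Y = (0.01961 − j0.07795) S
|Y| = 0.08038 S → |Z| = 1/|Y| = 12.44 Ω, ∠Z = −∠Y = 75.88°

75.88°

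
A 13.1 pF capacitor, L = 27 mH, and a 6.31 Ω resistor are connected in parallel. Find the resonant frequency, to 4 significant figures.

267.6 kHz

ω₀ = 1/√(LC) = 1/√(0.027 × 1.31e-11) = 1.681e+06 rad/s
f₀ = ω₀/(2π) = 267.6 kHz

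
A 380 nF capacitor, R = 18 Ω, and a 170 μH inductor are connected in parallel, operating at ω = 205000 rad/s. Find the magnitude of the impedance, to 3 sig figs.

13.5 Ω

X_L = ωL = 34.9 Ω
X_C = 1/(ωC) = 12.8 Ω
Parallel: admittances add. Y = 1/R + 1/(jωL) + jωC
Y = (0.0556 + j0.0492) S
|Y| = 0.0742 S → |Z| = 1/|Y| = 13.5 Ω, ∠Z = −∠Y = -41.5°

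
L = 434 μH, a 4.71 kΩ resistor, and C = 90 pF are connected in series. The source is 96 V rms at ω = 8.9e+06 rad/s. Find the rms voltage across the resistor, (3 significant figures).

83.9 V

X_L = ωL = 3860 Ω
X_C = 1/(ωC) = 1250 Ω
Net reactance X = X_L − X_C = 2610 Ω
Z = 4710 + j2610 Ω
|Z| = √(4710² + 2610²) = 5390 Ω
I = V/|Z| = 17.8 mA
V_R = I·|Z_R| = 0.0178 × 4710 = 83.9 V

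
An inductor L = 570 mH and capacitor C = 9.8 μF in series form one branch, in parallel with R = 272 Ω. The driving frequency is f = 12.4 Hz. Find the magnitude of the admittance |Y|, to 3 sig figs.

ω = 2πf = 77.91 rad/s
X_L = ωL = 44.4 Ω
X_C = 1/(ωC) = 1310 Ω
Branch 1: Z₁ = R = 272 Ω
Branch 2 (series LC): Z₂ = j(X_L − X_C) = −j1270 Ω
Parallel: Z = Z₁Z₂/(Z₁+Z₂), |Z| = 266 Ω, ∠Z = -12.1°
|Y| = 1/|Z| = 3.76 mS

3.76 mS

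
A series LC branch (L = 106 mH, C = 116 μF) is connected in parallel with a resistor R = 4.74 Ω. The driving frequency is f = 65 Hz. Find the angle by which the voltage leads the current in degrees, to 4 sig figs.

12.06°

ω = 2πf = 408.4 rad/s
X_L = ωL = 43.29 Ω
X_C = 1/(ωC) = 21.11 Ω
Branch 1: Z₁ = R = 4.740 Ω
Branch 2 (series LC): Z₂ = j(X_L − X_C) = j22.18 Ω
Parallel: Z = Z₁Z₂/(Z₁+Z₂), |Z| = 4.635 Ω, ∠Z = 12.06°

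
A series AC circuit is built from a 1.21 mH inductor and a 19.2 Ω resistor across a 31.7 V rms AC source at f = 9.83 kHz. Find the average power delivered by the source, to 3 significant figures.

3.24 W

ω = 2πf = 61760 rad/s
X_L = ωL = 74.7 Ω
Z = 19.2 + j74.7 Ω
|Z| = √(19.2² + 74.7²) = 77.2 Ω
∠Z = arctan(74.7/19.2) = 75.6°
I = V/|Z| = 411 mA
P = VI cos φ = 31.7 × 0.411 × cos(75.6°) = 3.24 W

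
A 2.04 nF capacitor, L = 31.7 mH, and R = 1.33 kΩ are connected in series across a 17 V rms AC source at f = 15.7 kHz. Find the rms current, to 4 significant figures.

ω = 2πf = 98650 rad/s
X_L = ωL = 3127 Ω
X_C = 1/(ωC) = 4969 Ω
Net reactance X = X_L − X_C = -1842 Ω
Z = 1330 − j1842 Ω
|Z| = √(1330² + 1842²) = 2272 Ω
I = V/|Z| = 17/2272 = 7.482 mA

7.482 mA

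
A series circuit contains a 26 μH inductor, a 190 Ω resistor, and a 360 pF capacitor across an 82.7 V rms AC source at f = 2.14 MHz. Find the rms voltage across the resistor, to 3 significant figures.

66.1 V

ω = 2πf = 1.345e+07 rad/s
X_L = ωL = 350 Ω
X_C = 1/(ωC) = 207 Ω
Net reactance X = X_L − X_C = 143 Ω
Z = 190 + j143 Ω
|Z| = √(190² + 143²) = 238 Ω
I = V/|Z| = 348 mA
V_R = I·|Z_R| = 0.348 × 190 = 66.1 V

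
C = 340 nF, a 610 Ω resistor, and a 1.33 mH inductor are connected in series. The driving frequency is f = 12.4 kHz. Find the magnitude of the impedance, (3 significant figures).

614 Ω

ω = 2πf = 77910 rad/s
X_L = ωL = 104 Ω
X_C = 1/(ωC) = 37.8 Ω
Net reactance X = X_L − X_C = 65.9 Ω
Z = 610 + j65.9 Ω
|Z| = √(610² + 65.9²) = 614 Ω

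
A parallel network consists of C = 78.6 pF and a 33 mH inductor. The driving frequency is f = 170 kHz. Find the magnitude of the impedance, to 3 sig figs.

18000 Ω

ω = 2πf = 1.068e+06 rad/s
X_L = ωL = 35200 Ω
X_C = 1/(ωC) = 11900 Ω
Parallel: admittances add. Y = 1/(jωL) + jωC
Y = (0 + j5.56e-05) S
|Y| = 5.56e-05 S → |Z| = 1/|Y| = 18000 Ω, ∠Z = −∠Y = -90.0°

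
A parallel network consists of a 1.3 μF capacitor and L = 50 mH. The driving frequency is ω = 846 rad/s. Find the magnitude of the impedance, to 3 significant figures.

X_L = ωL = 42.3 Ω
X_C = 1/(ωC) = 909 Ω
Parallel: admittances add. Y = 1/(jωL) + jωC
Y = (0 − j0.0225) S
|Y| = 0.0225 S → |Z| = 1/|Y| = 44.4 Ω, ∠Z = −∠Y = 90.0°

44.4 Ω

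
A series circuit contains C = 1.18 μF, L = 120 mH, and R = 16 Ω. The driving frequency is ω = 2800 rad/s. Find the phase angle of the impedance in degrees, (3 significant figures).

X_L = ωL = 336 Ω
X_C = 1/(ωC) = 303 Ω
Net reactance X = X_L − X_C = 33.3 Ω
Z = 16.0 + j33.3 Ω
|Z| = √(16.0² + 33.3²) = 37.0 Ω
∠Z = arctan(33.3/16.0) = 64.4°

64.4°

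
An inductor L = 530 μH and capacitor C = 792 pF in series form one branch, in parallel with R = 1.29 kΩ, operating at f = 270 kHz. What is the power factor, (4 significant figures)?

0.1192

ω = 2πf = 1.696e+06 rad/s
X_L = ωL = 899.1 Ω
X_C = 1/(ωC) = 744.3 Ω
Branch 1: Z₁ = R = 1290 Ω
Branch 2 (series LC): Z₂ = j(X_L − X_C) = j154.9 Ω
Parallel: Z = Z₁Z₂/(Z₁+Z₂), |Z| = 153.7 Ω, ∠Z = 83.15°
cos φ = cos(83.15°) = 0.1192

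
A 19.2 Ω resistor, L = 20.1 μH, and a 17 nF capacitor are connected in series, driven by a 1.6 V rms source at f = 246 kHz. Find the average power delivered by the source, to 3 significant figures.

ω = 2πf = 1.546e+06 rad/s
X_L = ωL = 31.1 Ω
X_C = 1/(ωC) = 38.1 Ω
Net reactance X = X_L − X_C = -6.99 Ω
Z = 19.2 − j6.99 Ω
|Z| = √(19.2² + 6.99²) = 20.4 Ω
∠Z = arctan(-6.99/19.2) = -20.0°
I = V/|Z| = 78.3 mA
P = VI cos φ = 1.6 × 0.0783 × cos(-20.0°) = 118 mW

118 mW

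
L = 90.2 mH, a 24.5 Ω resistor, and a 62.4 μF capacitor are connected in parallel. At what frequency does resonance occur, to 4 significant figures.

67.08 Hz

ω₀ = 1/√(LC) = 1/√(0.0902 × 6.24e-05) = 421.5 rad/s
f₀ = ω₀/(2π) = 67.08 Hz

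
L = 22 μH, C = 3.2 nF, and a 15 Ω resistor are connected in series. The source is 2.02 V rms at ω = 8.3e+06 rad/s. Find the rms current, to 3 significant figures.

X_L = ωL = 183 Ω
X_C = 1/(ωC) = 37.7 Ω
Net reactance X = X_L − X_C = 145 Ω
Z = 15.0 + j145 Ω
|Z| = √(15.0² + 145²) = 146 Ω
I = V/|Z| = 2.02/146 = 13.9 mA

13.9 mA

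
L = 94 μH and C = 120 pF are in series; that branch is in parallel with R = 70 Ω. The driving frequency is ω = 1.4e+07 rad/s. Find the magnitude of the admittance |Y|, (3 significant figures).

14.4 mS

X_L = ωL = 1320 Ω
X_C = 1/(ωC) = 595 Ω
Branch 1: Z₁ = R = 70.0 Ω
Branch 2 (series LC): Z₂ = j(X_L − X_C) = j721 Ω
Parallel: Z = Z₁Z₂/(Z₁+Z₂), |Z| = 69.7 Ω, ∠Z = 5.55°
|Y| = 1/|Z| = 14.4 mS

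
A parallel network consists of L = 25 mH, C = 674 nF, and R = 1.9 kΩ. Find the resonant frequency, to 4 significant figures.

1.226 kHz

ω₀ = 1/√(LC) = 1/√(0.025 × 6.74e-07) = 7704 rad/s
f₀ = ω₀/(2π) = 1.226 kHz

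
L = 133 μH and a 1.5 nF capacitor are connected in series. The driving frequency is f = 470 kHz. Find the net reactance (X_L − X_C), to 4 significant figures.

167.0 Ω

ω = 2πf = 2.953e+06 rad/s
X_L = ωL = 392.8 Ω
X_C = 1/(ωC) = 225.8 Ω
X = 392.8 − 225.8 = 167.0 Ω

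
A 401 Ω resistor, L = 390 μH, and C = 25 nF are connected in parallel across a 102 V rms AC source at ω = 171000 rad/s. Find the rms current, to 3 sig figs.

X_L = ωL = 66.7 Ω
X_C = 1/(ωC) = 234 Ω
Parallel: admittances add. Y = 1/R + 1/(jωL) + jωC
Y = (0.00249 − j0.0107) S
|Y| = 0.0110 S → |Z| = 1/|Y| = 90.9 Ω, ∠Z = −∠Y = 76.9°
I = V/|Z| = 102/90.9 = 1.12 A

1.12 A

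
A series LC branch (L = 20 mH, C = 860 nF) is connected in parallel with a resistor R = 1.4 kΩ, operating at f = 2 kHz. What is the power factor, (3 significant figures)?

ω = 2πf = 12570 rad/s
X_L = ωL = 251 Ω
X_C = 1/(ωC) = 92.5 Ω
Branch 1: Z₁ = R = 1400 Ω
Branch 2 (series LC): Z₂ = j(X_L − X_C) = j159 Ω
Parallel: Z = Z₁Z₂/(Z₁+Z₂), |Z| = 158 Ω, ∠Z = 83.5°
cos φ = cos(83.5°) = 0.113

0.113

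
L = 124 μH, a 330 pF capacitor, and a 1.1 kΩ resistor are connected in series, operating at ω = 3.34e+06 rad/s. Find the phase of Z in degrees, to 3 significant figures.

-24.1°

X_L = ωL = 414 Ω
X_C = 1/(ωC) = 907 Ω
Net reactance X = X_L − X_C = -493 Ω
Z = 1100 − j493 Ω
|Z| = √(1100² + 493²) = 1210 Ω
∠Z = arctan(-493/1100) = -24.1°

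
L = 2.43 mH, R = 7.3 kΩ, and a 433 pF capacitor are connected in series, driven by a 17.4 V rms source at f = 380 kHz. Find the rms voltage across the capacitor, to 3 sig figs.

1.92 V

ω = 2πf = 2.388e+06 rad/s
X_L = ωL = 5800 Ω
X_C = 1/(ωC) = 967 Ω
Net reactance X = X_L − X_C = 4830 Ω
Z = 7300 + j4830 Ω
|Z| = √(7300² + 4830²) = 8760 Ω
I = V/|Z| = 1.99 mA
V_C = I·|Z_C| = 0.00199 × 967 = 1.92 V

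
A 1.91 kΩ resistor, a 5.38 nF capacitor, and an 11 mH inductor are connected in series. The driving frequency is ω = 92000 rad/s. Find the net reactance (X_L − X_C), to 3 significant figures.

X_L = ωL = 1010 Ω
X_C = 1/(ωC) = 2020 Ω
X = 1010 − 2020 = -1010 Ω

-1010 Ω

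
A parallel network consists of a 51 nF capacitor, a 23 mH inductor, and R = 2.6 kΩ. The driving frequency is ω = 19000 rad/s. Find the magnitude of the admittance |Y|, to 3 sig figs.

1.37 mS

X_L = ωL = 437 Ω
X_C = 1/(ωC) = 1030 Ω
Parallel: admittances add. Y = 1/R + 1/(jωL) + jωC
Y = (0.000385 − j0.00132) S
|Y| = 0.00137 S → |Z| = 1/|Y| = 728 Ω, ∠Z = −∠Y = 73.7°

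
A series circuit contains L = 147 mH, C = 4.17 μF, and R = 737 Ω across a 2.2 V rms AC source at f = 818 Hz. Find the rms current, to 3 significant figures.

ω = 2πf = 5140 rad/s
X_L = ωL = 756 Ω
X_C = 1/(ωC) = 46.7 Ω
Net reactance X = X_L − X_C = 709 Ω
Z = 737 + j709 Ω
|Z| = √(737² + 709²) = 1020 Ω
I = V/|Z| = 2.2/1020 = 2.15 mA

2.15 mA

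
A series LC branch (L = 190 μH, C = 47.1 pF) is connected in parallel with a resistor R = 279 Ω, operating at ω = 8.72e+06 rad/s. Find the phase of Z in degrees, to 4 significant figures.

-19.73°

X_L = ωL = 1657 Ω
X_C = 1/(ωC) = 2435 Ω
Branch 1: Z₁ = R = 279.0 Ω
Branch 2 (series LC): Z₂ = j(X_L − X_C) = −j778.0 Ω
Parallel: Z = Z₁Z₂/(Z₁+Z₂), |Z| = 262.6 Ω, ∠Z = -19.73°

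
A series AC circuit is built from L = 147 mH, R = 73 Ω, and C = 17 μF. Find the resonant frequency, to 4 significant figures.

100.7 Hz

ω₀ = 1/√(LC) = 1/√(0.147 × 1.7e-05) = 632.6 rad/s
f₀ = ω₀/(2π) = 100.7 Hz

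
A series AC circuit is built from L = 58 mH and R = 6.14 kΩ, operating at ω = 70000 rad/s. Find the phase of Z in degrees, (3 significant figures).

X_L = ωL = 4060 Ω
Z = 6140 + j4060 Ω
|Z| = √(6140² + 4060²) = 7360 Ω
∠Z = arctan(4060/6140) = 33.5°

33.5°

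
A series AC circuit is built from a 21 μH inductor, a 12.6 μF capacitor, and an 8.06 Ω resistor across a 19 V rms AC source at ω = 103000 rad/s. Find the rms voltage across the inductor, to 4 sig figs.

X_L = ωL = 2.163 Ω
X_C = 1/(ωC) = 0.7705 Ω
Net reactance X = X_L − X_C = 1.392 Ω
Z = 8.060 + j1.392 Ω
|Z| = √(8.060² + 1.392²) = 8.179 Ω
I = V/|Z| = 2.323 A
V_L = I·|Z_L| = 2.323 × 2.163 = 5.024 V

5.024 V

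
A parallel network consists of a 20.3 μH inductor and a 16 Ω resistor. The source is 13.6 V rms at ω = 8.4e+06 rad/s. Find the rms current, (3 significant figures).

854 mA

X_L = ωL = 171 Ω
Parallel: admittances add. Y = 1/R + 1/(jωL)
Y = (0.0625 − j0.00586) S
|Y| = 0.0628 S → |Z| = 1/|Y| = 15.9 Ω, ∠Z = −∠Y = 5.36°
I = V/|Z| = 13.6/15.9 = 854 mA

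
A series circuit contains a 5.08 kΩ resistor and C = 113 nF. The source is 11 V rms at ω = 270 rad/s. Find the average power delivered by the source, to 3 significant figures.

X_C = 1/(ωC) = 32800 Ω
Z = 5080 − j32800 Ω
|Z| = √(5080² + 32800²) = 33200 Ω
∠Z = arctan(-32800/5080) = -81.2°
I = V/|Z| = 332 μA
P = VI cos φ = 11 × 0.000332 × cos(-81.2°) = 559 μW

559 μW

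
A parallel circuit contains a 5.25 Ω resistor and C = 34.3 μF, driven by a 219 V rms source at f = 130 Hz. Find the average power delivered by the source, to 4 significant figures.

ω = 2πf = 816.8 rad/s
X_C = 1/(ωC) = 35.69 Ω
Parallel: admittances add. Y = 1/R + jωC
Y = (0.1905 + j0.02802) S
|Y| = 0.1925 S → |Z| = 1/|Y| = 5.194 Ω, ∠Z = −∠Y = -8.368°
I = V/|Z| = 42.16 A
P = VI cos φ = 219 × 42.16 × cos(-8.368°) = 9.135 kW

9.135 kW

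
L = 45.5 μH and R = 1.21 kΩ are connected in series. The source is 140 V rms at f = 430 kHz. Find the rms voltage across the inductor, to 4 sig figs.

ω = 2πf = 2.702e+06 rad/s
X_L = ωL = 122.9 Ω
Z = 1210 + j122.9 Ω
|Z| = √(1210² + 122.9²) = 1216 Ω
I = V/|Z| = 115.1 mA
V_L = I·|Z_L| = 0.1151 × 122.9 = 14.15 V

14.15 V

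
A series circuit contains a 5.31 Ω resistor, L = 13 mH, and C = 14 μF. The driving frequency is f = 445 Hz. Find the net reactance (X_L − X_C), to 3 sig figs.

ω = 2πf = 2796 rad/s
X_L = ωL = 36.3 Ω
X_C = 1/(ωC) = 25.5 Ω
X = 36.3 − 25.5 = 10.8 Ω

10.8 Ω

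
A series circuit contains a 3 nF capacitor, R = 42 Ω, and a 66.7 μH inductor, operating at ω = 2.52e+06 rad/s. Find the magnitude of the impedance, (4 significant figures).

X_L = ωL = 168.1 Ω
X_C = 1/(ωC) = 132.3 Ω
Net reactance X = X_L − X_C = 35.81 Ω
Z = 42.00 + j35.81 Ω
|Z| = √(42.00² + 35.81²) = 55.19 Ω

55.19 Ω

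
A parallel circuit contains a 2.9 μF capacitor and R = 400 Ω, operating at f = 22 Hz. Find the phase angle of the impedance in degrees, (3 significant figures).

-9.11°

ω = 2πf = 138.2 rad/s
X_C = 1/(ωC) = 2490 Ω
Parallel: admittances add. Y = 1/R + jωC
Y = (0.00250 + j0.000401) S
|Y| = 0.00253 S → |Z| = 1/|Y| = 395 Ω, ∠Z = −∠Y = -9.11°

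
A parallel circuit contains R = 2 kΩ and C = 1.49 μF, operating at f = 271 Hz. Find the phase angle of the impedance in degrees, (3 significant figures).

ω = 2πf = 1703 rad/s
X_C = 1/(ωC) = 394 Ω
Parallel: admittances add. Y = 1/R + jωC
Y = (0.000500 + j0.00254) S
|Y| = 0.00259 S → |Z| = 1/|Y| = 387 Ω, ∠Z = −∠Y = -78.9°

-78.9°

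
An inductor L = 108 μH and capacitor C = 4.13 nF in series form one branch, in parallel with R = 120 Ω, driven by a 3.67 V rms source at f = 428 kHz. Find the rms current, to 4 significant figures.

ω = 2πf = 2.689e+06 rad/s
X_L = ωL = 290.4 Ω
X_C = 1/(ωC) = 90.04 Ω
Branch 1: Z₁ = R = 120.0 Ω
Branch 2 (series LC): Z₂ = j(X_L − X_C) = j200.4 Ω
Parallel: Z = Z₁Z₂/(Z₁+Z₂), |Z| = 103.0 Ω, ∠Z = 30.91°
I = V/|Z| = 3.67/103.0 = 35.65 mA

35.65 mA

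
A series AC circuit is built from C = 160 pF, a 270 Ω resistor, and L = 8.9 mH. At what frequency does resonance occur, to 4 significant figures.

ω₀ = 1/√(LC) = 1/√(0.0089 × 1.6e-10) = 838000 rad/s
f₀ = ω₀/(2π) = 133.4 kHz

133.4 kHz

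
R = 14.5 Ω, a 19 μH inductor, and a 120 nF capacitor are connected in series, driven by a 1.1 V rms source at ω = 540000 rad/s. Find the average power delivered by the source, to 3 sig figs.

X_L = ωL = 10.3 Ω
X_C = 1/(ωC) = 15.4 Ω
Net reactance X = X_L − X_C = -5.17 Ω
Z = 14.5 − j5.17 Ω
|Z| = √(14.5² + 5.17²) = 15.4 Ω
∠Z = arctan(-5.17/14.5) = -19.6°
I = V/|Z| = 71.5 mA
P = VI cos φ = 1.1 × 0.0715 × cos(-19.6°) = 74.0 mW

74.0 mW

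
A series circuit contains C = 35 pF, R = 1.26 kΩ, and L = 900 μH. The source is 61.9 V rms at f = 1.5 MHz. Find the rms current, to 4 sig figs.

11.06 mA

ω = 2πf = 9.425e+06 rad/s
X_L = ωL = 8482 Ω
X_C = 1/(ωC) = 3032 Ω
Net reactance X = X_L − X_C = 5451 Ω
Z = 1260 + j5451 Ω
|Z| = √(1260² + 5451²) = 5595 Ω
I = V/|Z| = 61.9/5595 = 11.06 mA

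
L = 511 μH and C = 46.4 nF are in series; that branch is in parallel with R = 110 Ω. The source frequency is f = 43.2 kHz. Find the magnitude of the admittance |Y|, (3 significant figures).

19.2 mS

ω = 2πf = 271400 rad/s
X_L = ωL = 139 Ω
X_C = 1/(ωC) = 79.4 Ω
Branch 1: Z₁ = R = 110 Ω
Branch 2 (series LC): Z₂ = j(X_L − X_C) = j59.3 Ω
Parallel: Z = Z₁Z₂/(Z₁+Z₂), |Z| = 52.2 Ω, ∠Z = 61.7°
|Y| = 1/|Z| = 19.2 mS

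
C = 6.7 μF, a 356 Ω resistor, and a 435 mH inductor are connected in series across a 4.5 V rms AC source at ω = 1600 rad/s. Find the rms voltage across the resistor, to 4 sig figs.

X_L = ωL = 696.0 Ω
X_C = 1/(ωC) = 93.28 Ω
Net reactance X = X_L − X_C = 602.7 Ω
Z = 356.0 + j602.7 Ω
|Z| = √(356.0² + 602.7²) = 700.0 Ω
I = V/|Z| = 6.429 mA
V_R = I·|Z_R| = 0.006429 × 356.0 = 2.289 V

2.289 V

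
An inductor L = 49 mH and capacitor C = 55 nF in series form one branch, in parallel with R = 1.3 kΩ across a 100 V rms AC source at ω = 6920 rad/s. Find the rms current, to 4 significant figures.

88.47 mA

X_L = ωL = 339.1 Ω
X_C = 1/(ωC) = 2627 Ω
Branch 1: Z₁ = R = 1300 Ω
Branch 2 (series LC): Z₂ = j(X_L − X_C) = −j2288 Ω
Parallel: Z = Z₁Z₂/(Z₁+Z₂), |Z| = 1130 Ω, ∠Z = -29.60°
I = V/|Z| = 100/1130 = 88.47 mA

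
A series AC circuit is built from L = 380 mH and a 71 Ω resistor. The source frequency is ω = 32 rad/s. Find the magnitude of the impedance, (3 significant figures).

72.0 Ω

X_L = ωL = 12.2 Ω
Z = 71.0 + j12.2 Ω
|Z| = √(71.0² + 12.2²) = 72.0 Ω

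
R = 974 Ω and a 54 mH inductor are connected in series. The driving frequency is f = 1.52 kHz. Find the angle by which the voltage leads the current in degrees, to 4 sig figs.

ω = 2πf = 9550 rad/s
X_L = ωL = 515.7 Ω
Z = 974.0 + j515.7 Ω
|Z| = √(974.0² + 515.7²) = 1102 Ω
∠Z = arctan(515.7/974.0) = 27.90°

27.90°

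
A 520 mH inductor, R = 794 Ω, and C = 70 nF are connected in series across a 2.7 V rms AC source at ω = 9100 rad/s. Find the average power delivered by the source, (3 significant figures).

X_L = ωL = 4730 Ω
X_C = 1/(ωC) = 1570 Ω
Net reactance X = X_L − X_C = 3160 Ω
Z = 794 + j3160 Ω
|Z| = √(794² + 3160²) = 3260 Ω
∠Z = arctan(3160/794) = 75.9°
I = V/|Z| = 828 μA
P = VI cos φ = 2.7 × 0.000828 × cos(75.9°) = 545 μW

545 μW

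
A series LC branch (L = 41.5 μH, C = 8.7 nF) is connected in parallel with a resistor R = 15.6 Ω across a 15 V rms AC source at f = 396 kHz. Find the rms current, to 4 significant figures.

996.8 mA

ω = 2πf = 2.488e+06 rad/s
X_L = ωL = 103.3 Ω
X_C = 1/(ωC) = 46.20 Ω
Branch 1: Z₁ = R = 15.60 Ω
Branch 2 (series LC): Z₂ = j(X_L − X_C) = j57.06 Ω
Parallel: Z = Z₁Z₂/(Z₁+Z₂), |Z| = 15.05 Ω, ∠Z = 15.29°
I = V/|Z| = 15/15.05 = 996.8 mA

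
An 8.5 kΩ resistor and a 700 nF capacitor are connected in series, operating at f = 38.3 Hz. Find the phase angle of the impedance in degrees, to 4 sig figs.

-34.93°

ω = 2πf = 240.6 rad/s
X_C = 1/(ωC) = 5936 Ω
Z = 8500 − j5936 Ω
|Z| = √(8500² + 5936²) = 10370 Ω
∠Z = arctan(-5936/8500) = -34.93°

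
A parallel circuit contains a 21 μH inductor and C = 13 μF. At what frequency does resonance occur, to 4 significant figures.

ω₀ = 1/√(LC) = 1/√(2.1e-05 × 1.3e-05) = 60520 rad/s
f₀ = ω₀/(2π) = 9.632 kHz

9.632 kHz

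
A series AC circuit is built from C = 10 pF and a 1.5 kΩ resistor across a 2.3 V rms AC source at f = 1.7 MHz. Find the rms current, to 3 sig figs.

ω = 2πf = 1.068e+07 rad/s
X_C = 1/(ωC) = 9360 Ω
Z = 1500 − j9360 Ω
|Z| = √(1500² + 9360²) = 9480 Ω
I = V/|Z| = 2.3/9480 = 243 μA

243 μA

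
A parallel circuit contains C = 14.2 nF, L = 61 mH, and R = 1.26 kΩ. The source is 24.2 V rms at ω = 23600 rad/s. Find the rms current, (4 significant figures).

21.09 mA

X_L = ωL = 1440 Ω
X_C = 1/(ωC) = 2984 Ω
Parallel: admittances add. Y = 1/R + 1/(jωL) + jωC
Y = (0.0007937 − j0.0003595) S
|Y| = 0.0008713 S → |Z| = 1/|Y| = 1148 Ω, ∠Z = −∠Y = 24.37°
I = V/|Z| = 24.2/1148 = 21.09 mA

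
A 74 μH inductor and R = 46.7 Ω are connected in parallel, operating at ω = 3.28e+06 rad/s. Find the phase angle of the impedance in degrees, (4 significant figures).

X_L = ωL = 242.7 Ω
Parallel: admittances add. Y = 1/R + 1/(jωL)
Y = (0.02141 − j0.004120) S
|Y| = 0.02181 S → |Z| = 1/|Y| = 45.86 Ω, ∠Z = −∠Y = 10.89°

10.89°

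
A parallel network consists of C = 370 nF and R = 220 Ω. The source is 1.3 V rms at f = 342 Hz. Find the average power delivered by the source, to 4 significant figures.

ω = 2πf = 2149 rad/s
X_C = 1/(ωC) = 1258 Ω
Parallel: admittances add. Y = 1/R + jωC
Y = (0.004545 + j0.0007951) S
|Y| = 0.004614 S → |Z| = 1/|Y| = 216.7 Ω, ∠Z = −∠Y = -9.922°
I = V/|Z| = 5.999 mA
P = VI cos φ = 1.3 × 0.005999 × cos(-9.922°) = 7.682 mW

7.682 mW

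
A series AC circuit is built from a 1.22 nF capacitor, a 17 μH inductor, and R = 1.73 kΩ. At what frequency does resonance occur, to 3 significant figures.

ω₀ = 1/√(LC) = 1/√(1.7e-05 × 1.22e-09) = 6.944e+06 rad/s
f₀ = ω₀/(2π) = 1.11 MHz

1.11 MHz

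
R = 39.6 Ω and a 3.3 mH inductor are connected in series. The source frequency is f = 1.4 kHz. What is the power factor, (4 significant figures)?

ω = 2πf = 8796 rad/s
X_L = ωL = 29.03 Ω
Z = 39.60 + j29.03 Ω
|Z| = √(39.60² + 29.03²) = 49.10 Ω
∠Z = arctan(29.03/39.60) = 36.24°
cos φ = cos(36.24°) = 0.8065

0.8065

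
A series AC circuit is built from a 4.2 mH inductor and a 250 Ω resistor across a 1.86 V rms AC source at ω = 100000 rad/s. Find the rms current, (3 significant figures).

3.81 mA

X_L = ωL = 420 Ω
Z = 250 + j420 Ω
|Z| = √(250² + 420²) = 489 Ω
I = V/|Z| = 1.86/489 = 3.81 mA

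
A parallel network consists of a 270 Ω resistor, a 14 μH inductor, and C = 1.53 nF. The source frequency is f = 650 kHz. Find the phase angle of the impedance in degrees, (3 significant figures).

71.8°

ω = 2πf = 4.084e+06 rad/s
X_L = ωL = 57.2 Ω
X_C = 1/(ωC) = 160 Ω
Parallel: admittances add. Y = 1/R + 1/(jωL) + jωC
Y = (0.00370 − j0.0112) S
|Y| = 0.0118 S → |Z| = 1/|Y| = 84.5 Ω, ∠Z = −∠Y = 71.8°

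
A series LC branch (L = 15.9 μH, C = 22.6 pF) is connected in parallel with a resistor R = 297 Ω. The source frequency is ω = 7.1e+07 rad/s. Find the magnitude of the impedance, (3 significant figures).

X_L = ωL = 1130 Ω
X_C = 1/(ωC) = 623 Ω
Branch 1: Z₁ = R = 297 Ω
Branch 2 (series LC): Z₂ = j(X_L − X_C) = j506 Ω
Parallel: Z = Z₁Z₂/(Z₁+Z₂), |Z| = 256 Ω, ∠Z = 30.4°

256 Ω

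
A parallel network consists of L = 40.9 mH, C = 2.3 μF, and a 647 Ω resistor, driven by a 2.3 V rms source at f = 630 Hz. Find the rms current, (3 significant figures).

ω = 2πf = 3958 rad/s
X_L = ωL = 162 Ω
X_C = 1/(ωC) = 110 Ω
Parallel: admittances add. Y = 1/R + 1/(jωL) + jωC
Y = (0.00155 + j0.00293) S
|Y| = 0.00331 S → |Z| = 1/|Y| = 302 Ω, ∠Z = −∠Y = -62.2°
I = V/|Z| = 2.3/302 = 7.61 mA

7.61 mA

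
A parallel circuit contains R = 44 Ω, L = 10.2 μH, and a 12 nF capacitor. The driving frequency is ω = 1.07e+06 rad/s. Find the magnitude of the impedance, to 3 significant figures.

X_L = ωL = 10.9 Ω
X_C = 1/(ωC) = 77.9 Ω
Parallel: admittances add. Y = 1/R + 1/(jωL) + jωC
Y = (0.0227 − j0.0788) S
|Y| = 0.0820 S → |Z| = 1/|Y| = 12.2 Ω, ∠Z = −∠Y = 73.9°

12.2 Ω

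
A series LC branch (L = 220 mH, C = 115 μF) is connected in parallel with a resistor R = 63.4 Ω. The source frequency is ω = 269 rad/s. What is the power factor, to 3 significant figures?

0.390

X_L = ωL = 59.2 Ω
X_C = 1/(ωC) = 32.3 Ω
Branch 1: Z₁ = R = 63.4 Ω
Branch 2 (series LC): Z₂ = j(X_L − X_C) = j26.9 Ω
Parallel: Z = Z₁Z₂/(Z₁+Z₂), |Z| = 24.7 Ω, ∠Z = 67.0°
cos φ = cos(67.0°) = 0.390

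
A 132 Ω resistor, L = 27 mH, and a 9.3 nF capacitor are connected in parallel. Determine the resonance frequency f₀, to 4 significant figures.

ω₀ = 1/√(LC) = 1/√(0.027 × 9.3e-09) = 63110 rad/s
f₀ = ω₀/(2π) = 10.04 kHz

10.04 kHz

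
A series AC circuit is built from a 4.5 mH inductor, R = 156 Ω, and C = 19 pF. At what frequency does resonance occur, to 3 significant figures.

544 kHz

ω₀ = 1/√(LC) = 1/√(0.0045 × 1.9e-11) = 3.42e+06 rad/s
f₀ = ω₀/(2π) = 544 kHz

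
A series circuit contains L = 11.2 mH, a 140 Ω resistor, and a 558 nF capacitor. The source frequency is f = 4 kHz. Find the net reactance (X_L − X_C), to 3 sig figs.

ω = 2πf = 25130 rad/s
X_L = ωL = 281 Ω
X_C = 1/(ωC) = 71.3 Ω
X = 281 − 71.3 = 210 Ω

210 Ω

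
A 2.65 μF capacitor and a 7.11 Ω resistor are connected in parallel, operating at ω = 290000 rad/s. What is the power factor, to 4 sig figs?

X_C = 1/(ωC) = 1.301 Ω
Parallel: admittances add. Y = 1/R + jωC
Y = (0.1406 + j0.7685) S
|Y| = 0.7813 S → |Z| = 1/|Y| = 1.280 Ω, ∠Z = −∠Y = -79.63°
cos φ = cos(-79.63°) = 0.1800

0.1800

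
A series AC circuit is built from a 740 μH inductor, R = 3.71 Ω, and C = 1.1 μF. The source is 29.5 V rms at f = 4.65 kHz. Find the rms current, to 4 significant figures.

2.894 A

ω = 2πf = 29220 rad/s
X_L = ωL = 21.62 Ω
X_C = 1/(ωC) = 31.12 Ω
Net reactance X = X_L − X_C = -9.495 Ω
Z = 3.710 − j9.495 Ω
|Z| = √(3.710² + 9.495²) = 10.19 Ω
I = V/|Z| = 29.5/10.19 = 2.894 A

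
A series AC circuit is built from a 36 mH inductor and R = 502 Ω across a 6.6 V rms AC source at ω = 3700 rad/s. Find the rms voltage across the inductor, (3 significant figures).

X_L = ωL = 133 Ω
Z = 502 + j133 Ω
|Z| = √(502² + 133²) = 519 Ω
I = V/|Z| = 12.7 mA
V_L = I·|Z_L| = 0.0127 × 133 = 1.69 V

1.69 V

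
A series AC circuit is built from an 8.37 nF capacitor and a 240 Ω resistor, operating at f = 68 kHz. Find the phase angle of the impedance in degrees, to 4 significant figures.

ω = 2πf = 427300 rad/s
X_C = 1/(ωC) = 279.6 Ω
Z = 240.0 − j279.6 Ω
|Z| = √(240.0² + 279.6²) = 368.5 Ω
∠Z = arctan(-279.6/240.0) = -49.36°

-49.36°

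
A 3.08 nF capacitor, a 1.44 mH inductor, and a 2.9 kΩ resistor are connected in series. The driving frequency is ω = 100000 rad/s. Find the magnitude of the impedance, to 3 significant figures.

4250 Ω

X_L = ωL = 144 Ω
X_C = 1/(ωC) = 3250 Ω
Net reactance X = X_L − X_C = -3100 Ω
Z = 2900 − j3100 Ω
|Z| = √(2900² + 3100²) = 4250 Ω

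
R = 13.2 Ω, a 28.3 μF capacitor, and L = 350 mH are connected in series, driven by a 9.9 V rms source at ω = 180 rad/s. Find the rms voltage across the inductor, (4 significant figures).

4.656 V

X_L = ωL = 63.00 Ω
X_C = 1/(ωC) = 196.3 Ω
Net reactance X = X_L − X_C = -133.3 Ω
Z = 13.20 − j133.3 Ω
|Z| = √(13.20² + 133.3²) = 134.0 Ω
I = V/|Z| = 73.90 mA
V_L = I·|Z_L| = 0.07390 × 63.00 = 4.656 V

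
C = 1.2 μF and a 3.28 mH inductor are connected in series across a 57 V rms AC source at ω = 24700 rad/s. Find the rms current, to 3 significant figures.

X_L = ωL = 81.0 Ω
X_C = 1/(ωC) = 33.7 Ω
Net reactance X = X_L − X_C = 47.3 Ω
Z = j47.3 Ω
|Z| = √(0² + 47.3²) = 47.3 Ω
I = V/|Z| = 57/47.3 = 1.21 A

1.21 A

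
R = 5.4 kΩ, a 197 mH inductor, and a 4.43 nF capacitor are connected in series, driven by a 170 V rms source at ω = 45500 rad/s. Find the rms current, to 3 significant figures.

X_L = ωL = 8960 Ω
X_C = 1/(ωC) = 4960 Ω
Net reactance X = X_L − X_C = 4000 Ω
Z = 5400 + j4000 Ω
|Z| = √(5400² + 4000²) = 6720 Ω
I = V/|Z| = 170/6720 = 25.3 mA

25.3 mA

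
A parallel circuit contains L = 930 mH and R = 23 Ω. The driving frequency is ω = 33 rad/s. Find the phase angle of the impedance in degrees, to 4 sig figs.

36.85°

X_L = ωL = 30.69 Ω
Parallel: admittances add. Y = 1/R + 1/(jωL)
Y = (0.04348 − j0.03258) S
|Y| = 0.05433 S → |Z| = 1/|Y| = 18.41 Ω, ∠Z = −∠Y = 36.85°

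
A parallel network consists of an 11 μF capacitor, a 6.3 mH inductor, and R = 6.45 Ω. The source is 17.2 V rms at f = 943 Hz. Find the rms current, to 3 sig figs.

ω = 2πf = 5925 rad/s
X_L = ωL = 37.3 Ω
X_C = 1/(ωC) = 15.3 Ω
Parallel: admittances add. Y = 1/R + 1/(jωL) + jωC
Y = (0.155 + j0.0384) S
|Y| = 0.160 S → |Z| = 1/|Y| = 6.26 Ω, ∠Z = −∠Y = -13.9°
I = V/|Z| = 17.2/6.26 = 2.75 A

2.75 A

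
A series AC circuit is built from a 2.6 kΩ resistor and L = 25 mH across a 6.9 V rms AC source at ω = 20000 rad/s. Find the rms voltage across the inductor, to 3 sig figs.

X_L = ωL = 500 Ω
Z = 2600 + j500 Ω
|Z| = √(2600² + 500²) = 2650 Ω
I = V/|Z| = 2.61 mA
V_L = I·|Z_L| = 0.00261 × 500 = 1.30 V

1.30 V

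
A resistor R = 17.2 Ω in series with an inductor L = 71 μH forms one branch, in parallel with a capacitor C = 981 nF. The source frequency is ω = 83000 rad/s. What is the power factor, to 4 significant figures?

0.6332

X_L = ωL = 5.893 Ω
X_C = 1/(ωC) = 12.28 Ω
Branch 1 (R+jX_L): Z₁ = 17.20 + j5.893 Ω, |Z₁| = 18.18 Ω
Branch 2 (−jX_C): Z₂ = −j12.28 Ω
Parallel: Z = Z₁Z₂/(Z₁+Z₂), |Z| = 12.17 Ω, ∠Z = -50.71°
cos φ = cos(-50.71°) = 0.6332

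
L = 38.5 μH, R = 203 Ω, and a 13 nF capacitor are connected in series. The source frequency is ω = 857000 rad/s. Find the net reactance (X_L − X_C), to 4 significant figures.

X_L = ωL = 32.99 Ω
X_C = 1/(ωC) = 89.76 Ω
X = 32.99 − 89.76 = -56.76 Ω

-56.76 Ω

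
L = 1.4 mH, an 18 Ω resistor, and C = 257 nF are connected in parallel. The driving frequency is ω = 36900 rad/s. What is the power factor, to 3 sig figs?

0.985

X_L = ωL = 51.7 Ω
X_C = 1/(ωC) = 105 Ω
Parallel: admittances add. Y = 1/R + 1/(jωL) + jωC
Y = (0.0556 − j0.00987) S
|Y| = 0.0564 S → |Z| = 1/|Y| = 17.7 Ω, ∠Z = −∠Y = 10.1°
cos φ = cos(10.1°) = 0.985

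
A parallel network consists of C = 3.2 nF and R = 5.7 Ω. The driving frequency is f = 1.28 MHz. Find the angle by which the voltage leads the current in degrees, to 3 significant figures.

-8.35°

ω = 2πf = 8.042e+06 rad/s
X_C = 1/(ωC) = 38.9 Ω
Parallel: admittances add. Y = 1/R + jωC
Y = (0.175 + j0.0257) S
|Y| = 0.177 S → |Z| = 1/|Y| = 5.64 Ω, ∠Z = −∠Y = -8.35°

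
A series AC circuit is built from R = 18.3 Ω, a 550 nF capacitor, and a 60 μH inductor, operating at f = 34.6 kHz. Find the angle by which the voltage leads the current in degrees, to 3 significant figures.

ω = 2πf = 217400 rad/s
X_L = ωL = 13.0 Ω
X_C = 1/(ωC) = 8.36 Ω
Net reactance X = X_L − X_C = 4.68 Ω
Z = 18.3 + j4.68 Ω
|Z| = √(18.3² + 4.68²) = 18.9 Ω
∠Z = arctan(4.68/18.3) = 14.3°

14.3°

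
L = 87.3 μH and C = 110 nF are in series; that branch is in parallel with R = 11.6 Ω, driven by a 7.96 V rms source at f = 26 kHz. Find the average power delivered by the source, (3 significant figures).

ω = 2πf = 163400 rad/s
X_L = ωL = 14.3 Ω
X_C = 1/(ωC) = 55.6 Ω
Branch 1: Z₁ = R = 11.6 Ω
Branch 2 (series LC): Z₂ = j(X_L − X_C) = −j41.4 Ω
Parallel: Z = Z₁Z₂/(Z₁+Z₂), |Z| = 11.2 Ω, ∠Z = -15.7°
I = V/|Z| = 713 mA
P = VI cos φ = 7.96 × 0.713 × cos(-15.7°) = 5.46 W

5.46 W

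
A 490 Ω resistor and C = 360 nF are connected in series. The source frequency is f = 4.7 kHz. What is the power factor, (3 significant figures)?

ω = 2πf = 29530 rad/s
X_C = 1/(ωC) = 94.1 Ω
Z = 490 − j94.1 Ω
|Z| = √(490² + 94.1²) = 499 Ω
∠Z = arctan(-94.1/490) = -10.9°
cos φ = cos(-10.9°) = 0.982

0.982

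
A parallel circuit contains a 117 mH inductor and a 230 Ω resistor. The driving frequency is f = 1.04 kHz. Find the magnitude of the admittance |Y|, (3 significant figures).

4.54 mS

ω = 2πf = 6535 rad/s
X_L = ωL = 765 Ω
Parallel: admittances add. Y = 1/R + 1/(jωL)
Y = (0.00435 − j0.00131) S
|Y| = 0.00454 S → |Z| = 1/|Y| = 220 Ω, ∠Z = −∠Y = 16.7°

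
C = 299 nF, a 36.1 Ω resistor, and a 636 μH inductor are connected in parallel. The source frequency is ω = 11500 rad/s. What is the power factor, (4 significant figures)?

0.2035

X_L = ωL = 7.314 Ω
X_C = 1/(ωC) = 290.8 Ω
Parallel: admittances add. Y = 1/R + 1/(jωL) + jωC
Y = (0.02770 − j0.1333) S
|Y| = 0.1361 S → |Z| = 1/|Y| = 7.346 Ω, ∠Z = −∠Y = 78.26°
cos φ = cos(78.26°) = 0.2035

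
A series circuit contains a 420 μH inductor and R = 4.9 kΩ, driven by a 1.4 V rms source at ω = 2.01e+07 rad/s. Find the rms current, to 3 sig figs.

143 μA

X_L = ωL = 8440 Ω
Z = 4900 + j8440 Ω
|Z| = √(4900² + 8440²) = 9760 Ω
I = V/|Z| = 1.4/9760 = 143 μA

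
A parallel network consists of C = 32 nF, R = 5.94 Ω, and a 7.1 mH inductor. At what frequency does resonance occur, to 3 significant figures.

ω₀ = 1/√(LC) = 1/√(0.0071 × 3.2e-08) = 66340 rad/s
f₀ = ω₀/(2π) = 10.6 kHz

10.6 kHz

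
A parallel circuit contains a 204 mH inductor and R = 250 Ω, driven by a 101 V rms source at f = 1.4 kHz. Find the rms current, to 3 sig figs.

408 mA

ω = 2πf = 8796 rad/s
X_L = ωL = 1790 Ω
Parallel: admittances add. Y = 1/R + 1/(jωL)
Y = (0.00400 − j0.000557) S
|Y| = 0.00404 S → |Z| = 1/|Y| = 248 Ω, ∠Z = −∠Y = 7.93°
I = V/|Z| = 101/248 = 408 mA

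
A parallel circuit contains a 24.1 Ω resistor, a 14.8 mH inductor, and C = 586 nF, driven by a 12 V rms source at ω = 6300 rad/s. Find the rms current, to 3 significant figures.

505 mA

X_L = ωL = 93.2 Ω
X_C = 1/(ωC) = 271 Ω
Parallel: admittances add. Y = 1/R + 1/(jωL) + jωC
Y = (0.0415 − j0.00703) S
|Y| = 0.0421 S → |Z| = 1/|Y| = 23.8 Ω, ∠Z = −∠Y = 9.62°
I = V/|Z| = 12/23.8 = 505 mA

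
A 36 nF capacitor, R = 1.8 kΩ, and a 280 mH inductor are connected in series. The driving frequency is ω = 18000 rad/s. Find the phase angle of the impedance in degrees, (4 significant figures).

X_L = ωL = 5040 Ω
X_C = 1/(ωC) = 1543 Ω
Net reactance X = X_L − X_C = 3497 Ω
Z = 1800 + j3497 Ω
|Z| = √(1800² + 3497²) = 3933 Ω
∠Z = arctan(3497/1800) = 62.76°

62.76°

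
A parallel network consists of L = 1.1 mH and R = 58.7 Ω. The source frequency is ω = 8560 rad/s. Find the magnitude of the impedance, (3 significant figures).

9.30 Ω

X_L = ωL = 9.42 Ω
Parallel: admittances add. Y = 1/R + 1/(jωL)
Y = (0.0170 − j0.106) S
|Y| = 0.108 S → |Z| = 1/|Y| = 9.30 Ω, ∠Z = −∠Y = 80.9°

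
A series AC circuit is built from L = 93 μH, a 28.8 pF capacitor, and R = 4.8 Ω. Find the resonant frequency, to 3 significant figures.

ω₀ = 1/√(LC) = 1/√(9.3e-05 × 2.88e-11) = 1.932e+07 rad/s
f₀ = ω₀/(2π) = 3.08 MHz

3.08 MHz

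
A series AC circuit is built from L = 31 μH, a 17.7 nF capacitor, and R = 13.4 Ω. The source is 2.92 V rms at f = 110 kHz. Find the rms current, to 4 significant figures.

47.26 mA

ω = 2πf = 691200 rad/s
X_L = ωL = 21.43 Ω
X_C = 1/(ωC) = 81.74 Ω
Net reactance X = X_L − X_C = -60.32 Ω
Z = 13.40 − j60.32 Ω
|Z| = √(13.40² + 60.32²) = 61.79 Ω
I = V/|Z| = 2.92/61.79 = 47.26 mA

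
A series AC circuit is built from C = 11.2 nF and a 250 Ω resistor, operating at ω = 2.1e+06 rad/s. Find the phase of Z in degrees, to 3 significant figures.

-9.65°

X_C = 1/(ωC) = 42.5 Ω
Z = 250 − j42.5 Ω
|Z| = √(250² + 42.5²) = 254 Ω
∠Z = arctan(-42.5/250) = -9.65°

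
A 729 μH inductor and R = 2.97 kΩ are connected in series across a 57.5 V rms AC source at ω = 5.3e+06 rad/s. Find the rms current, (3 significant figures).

X_L = ωL = 3860 Ω
Z = 2970 + j3860 Ω
|Z| = √(2970² + 3860²) = 4870 Ω
I = V/|Z| = 57.5/4870 = 11.8 mA

11.8 mA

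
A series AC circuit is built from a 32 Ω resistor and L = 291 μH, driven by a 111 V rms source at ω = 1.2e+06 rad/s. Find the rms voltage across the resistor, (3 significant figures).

10.1 V

X_L = ωL = 349 Ω
Z = 32.0 + j349 Ω
|Z| = √(32.0² + 349²) = 351 Ω
I = V/|Z| = 317 mA
V_R = I·|Z_R| = 0.317 × 32.0 = 10.1 V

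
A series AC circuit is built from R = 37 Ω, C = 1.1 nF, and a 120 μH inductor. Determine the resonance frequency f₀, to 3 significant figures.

438 kHz

ω₀ = 1/√(LC) = 1/√(0.00012 × 1.1e-09) = 2.752e+06 rad/s
f₀ = ω₀/(2π) = 438 kHz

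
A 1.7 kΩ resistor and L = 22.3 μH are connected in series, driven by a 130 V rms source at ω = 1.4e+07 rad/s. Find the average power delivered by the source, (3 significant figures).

9.62 W

X_L = ωL = 312 Ω
Z = 1700 + j312 Ω
|Z| = √(1700² + 312²) = 1730 Ω
∠Z = arctan(312/1700) = 10.4°
I = V/|Z| = 75.2 mA
P = VI cos φ = 130 × 0.0752 × cos(10.4°) = 9.62 W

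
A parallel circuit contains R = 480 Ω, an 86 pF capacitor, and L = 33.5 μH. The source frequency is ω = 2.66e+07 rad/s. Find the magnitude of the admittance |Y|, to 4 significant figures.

X_L = ωL = 891.1 Ω
X_C = 1/(ωC) = 437.1 Ω
Parallel: admittances add. Y = 1/R + 1/(jωL) + jωC
Y = (0.002083 + j0.001165) S
|Y| = 0.002387 S → |Z| = 1/|Y| = 418.9 Ω, ∠Z = −∠Y = -29.22°

2.387 mS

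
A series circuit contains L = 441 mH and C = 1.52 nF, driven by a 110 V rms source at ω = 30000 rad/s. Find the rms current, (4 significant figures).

12.64 mA

X_L = ωL = 13230 Ω
X_C = 1/(ωC) = 21930 Ω
Net reactance X = X_L − X_C = -8700 Ω
Z = − j8700 Ω
|Z| = √(0² + 8700²) = 8700 Ω
I = V/|Z| = 110/8700 = 12.64 mA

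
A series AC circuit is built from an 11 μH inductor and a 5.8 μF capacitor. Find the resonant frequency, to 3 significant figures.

19.9 kHz

ω₀ = 1/√(LC) = 1/√(1.1e-05 × 5.8e-06) = 125200 rad/s
f₀ = ω₀/(2π) = 19.9 kHz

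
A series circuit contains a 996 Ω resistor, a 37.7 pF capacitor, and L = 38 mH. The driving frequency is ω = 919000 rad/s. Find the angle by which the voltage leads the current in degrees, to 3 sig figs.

80.7°

X_L = ωL = 34900 Ω
X_C = 1/(ωC) = 28900 Ω
Net reactance X = X_L − X_C = 6060 Ω
Z = 996 + j6060 Ω
|Z| = √(996² + 6060²) = 6140 Ω
∠Z = arctan(6060/996) = 80.7°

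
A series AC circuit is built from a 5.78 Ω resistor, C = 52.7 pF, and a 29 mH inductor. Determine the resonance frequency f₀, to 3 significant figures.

129 kHz

ω₀ = 1/√(LC) = 1/√(0.029 × 5.27e-11) = 808900 rad/s
f₀ = ω₀/(2π) = 129 kHz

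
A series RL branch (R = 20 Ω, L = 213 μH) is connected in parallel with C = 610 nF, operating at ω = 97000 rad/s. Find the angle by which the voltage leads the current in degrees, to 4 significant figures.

X_L = ωL = 20.66 Ω
X_C = 1/(ωC) = 16.90 Ω
Branch 1 (R+jX_L): Z₁ = 20.00 + j20.66 Ω, |Z₁| = 28.76 Ω
Branch 2 (−jX_C): Z₂ = −j16.90 Ω
Parallel: Z = Z₁Z₂/(Z₁+Z₂), |Z| = 23.88 Ω, ∠Z = -54.72°

-54.72°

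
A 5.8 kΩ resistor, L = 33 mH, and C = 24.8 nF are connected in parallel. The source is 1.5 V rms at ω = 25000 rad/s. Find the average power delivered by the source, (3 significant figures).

X_L = ωL = 825 Ω
X_C = 1/(ωC) = 1610 Ω
Parallel: admittances add. Y = 1/R + 1/(jωL) + jωC
Y = (0.000172 − j0.000592) S
|Y| = 0.000617 S → |Z| = 1/|Y| = 1620 Ω, ∠Z = −∠Y = 73.8°
I = V/|Z| = 925 μA
P = VI cos φ = 1.5 × 0.000925 × cos(73.8°) = 388 μW

388 μW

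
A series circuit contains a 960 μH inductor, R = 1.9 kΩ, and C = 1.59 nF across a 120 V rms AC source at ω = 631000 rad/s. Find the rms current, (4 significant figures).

X_L = ωL = 605.8 Ω
X_C = 1/(ωC) = 996.7 Ω
Net reactance X = X_L − X_C = -391.0 Ω
Z = 1900 − j391.0 Ω
|Z| = √(1900² + 391.0²) = 1940 Ω
I = V/|Z| = 120/1940 = 61.86 mA

61.86 mA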